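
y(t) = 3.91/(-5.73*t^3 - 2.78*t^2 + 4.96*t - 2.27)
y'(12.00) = 0.00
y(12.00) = -0.00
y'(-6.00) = 0.00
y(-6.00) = 0.00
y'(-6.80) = 0.00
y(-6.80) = 0.00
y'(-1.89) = 0.61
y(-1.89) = 0.23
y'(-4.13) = 0.01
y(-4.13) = 0.01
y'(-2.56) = 0.09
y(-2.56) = 0.06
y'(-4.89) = 0.00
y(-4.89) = 0.01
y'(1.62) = 0.29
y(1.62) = -0.15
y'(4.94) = 0.00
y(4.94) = -0.01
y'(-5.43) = 0.00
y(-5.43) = 0.00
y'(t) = 3.91*(17.19*t^2 + 5.56*t - 4.96)/(-5.73*t^3 - 2.78*t^2 + 4.96*t - 2.27)^2 = (67.2129*t^2 + 21.7396*t - 19.3936)/(5.73*t^3 + 2.78*t^2 - 4.96*t + 2.27)^2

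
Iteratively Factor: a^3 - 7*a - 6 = (a + 2)*(a^2 - 2*a - 3) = (a - 3)*(a + 2)*(a + 1)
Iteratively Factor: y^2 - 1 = (y + 1)*(y - 1)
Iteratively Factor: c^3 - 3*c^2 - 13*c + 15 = (c + 3)*(c^2 - 6*c + 5) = (c - 5)*(c + 3)*(c - 1)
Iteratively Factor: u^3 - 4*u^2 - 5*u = (u + 1)*(u^2 - 5*u) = (u - 5)*(u + 1)*(u)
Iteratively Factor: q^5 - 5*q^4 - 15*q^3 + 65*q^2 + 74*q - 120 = (q - 4)*(q^4 - q^3 - 19*q^2 - 11*q + 30) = (q - 5)*(q - 4)*(q^3 + 4*q^2 + q - 6) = (q - 5)*(q - 4)*(q + 3)*(q^2 + q - 2) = (q - 5)*(q - 4)*(q + 2)*(q + 3)*(q - 1)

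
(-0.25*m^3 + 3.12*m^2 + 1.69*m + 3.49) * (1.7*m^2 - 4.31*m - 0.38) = -0.425*m^5 + 6.3815*m^4 - 10.4792*m^3 - 2.5365*m^2 - 15.6841*m - 1.3262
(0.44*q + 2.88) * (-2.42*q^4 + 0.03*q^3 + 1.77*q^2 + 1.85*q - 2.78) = -1.0648*q^5 - 6.9564*q^4 + 0.8652*q^3 + 5.9116*q^2 + 4.1048*q - 8.0064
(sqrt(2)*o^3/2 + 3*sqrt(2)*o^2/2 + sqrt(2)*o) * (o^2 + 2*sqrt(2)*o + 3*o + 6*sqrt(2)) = sqrt(2)*o^5/2 + 2*o^4 + 3*sqrt(2)*o^4 + 11*sqrt(2)*o^3/2 + 12*o^3 + 3*sqrt(2)*o^2 + 22*o^2 + 12*o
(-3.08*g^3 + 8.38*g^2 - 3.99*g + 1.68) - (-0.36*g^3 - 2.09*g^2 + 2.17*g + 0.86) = -2.72*g^3 + 10.47*g^2 - 6.16*g + 0.82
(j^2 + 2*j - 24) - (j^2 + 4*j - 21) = -2*j - 3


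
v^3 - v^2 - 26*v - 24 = (v - 6)*(v + 1)*(v + 4)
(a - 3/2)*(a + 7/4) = a^2 + a/4 - 21/8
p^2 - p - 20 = (p - 5)*(p + 4)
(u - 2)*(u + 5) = u^2 + 3*u - 10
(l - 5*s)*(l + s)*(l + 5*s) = l^3 + l^2*s - 25*l*s^2 - 25*s^3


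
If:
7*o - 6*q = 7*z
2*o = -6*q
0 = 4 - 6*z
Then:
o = 14/27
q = -14/81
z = 2/3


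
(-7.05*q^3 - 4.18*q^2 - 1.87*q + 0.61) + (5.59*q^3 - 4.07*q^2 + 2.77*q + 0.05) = -1.46*q^3 - 8.25*q^2 + 0.9*q + 0.66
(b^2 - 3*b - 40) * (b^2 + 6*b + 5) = b^4 + 3*b^3 - 53*b^2 - 255*b - 200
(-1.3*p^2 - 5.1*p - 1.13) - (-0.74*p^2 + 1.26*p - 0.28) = -0.56*p^2 - 6.36*p - 0.85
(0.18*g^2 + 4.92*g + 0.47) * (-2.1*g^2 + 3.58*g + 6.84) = -0.378*g^4 - 9.6876*g^3 + 17.8578*g^2 + 35.3354*g + 3.2148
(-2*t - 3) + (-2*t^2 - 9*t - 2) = -2*t^2 - 11*t - 5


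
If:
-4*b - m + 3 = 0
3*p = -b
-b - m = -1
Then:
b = 2/3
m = 1/3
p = -2/9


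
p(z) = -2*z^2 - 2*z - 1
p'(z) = -4*z - 2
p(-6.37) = -69.41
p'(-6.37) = 23.48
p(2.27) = -15.85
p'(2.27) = -11.08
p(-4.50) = -32.50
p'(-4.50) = 16.00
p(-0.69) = -0.57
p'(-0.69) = 0.76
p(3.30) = -29.38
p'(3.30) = -15.20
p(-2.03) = -5.18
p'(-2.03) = 6.12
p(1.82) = -11.26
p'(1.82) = -9.28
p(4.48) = -50.10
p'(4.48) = -19.92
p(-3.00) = -13.00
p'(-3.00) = 10.00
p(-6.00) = -61.00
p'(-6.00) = 22.00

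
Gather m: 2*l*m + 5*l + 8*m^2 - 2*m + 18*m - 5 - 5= 5*l + 8*m^2 + m*(2*l + 16) - 10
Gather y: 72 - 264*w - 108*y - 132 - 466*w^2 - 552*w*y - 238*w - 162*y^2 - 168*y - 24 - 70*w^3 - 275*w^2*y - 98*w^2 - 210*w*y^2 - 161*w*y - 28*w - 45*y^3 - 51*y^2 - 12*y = -70*w^3 - 564*w^2 - 530*w - 45*y^3 + y^2*(-210*w - 213) + y*(-275*w^2 - 713*w - 288) - 84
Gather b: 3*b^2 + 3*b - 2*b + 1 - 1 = 3*b^2 + b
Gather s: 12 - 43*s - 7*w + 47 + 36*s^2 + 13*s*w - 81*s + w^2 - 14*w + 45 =36*s^2 + s*(13*w - 124) + w^2 - 21*w + 104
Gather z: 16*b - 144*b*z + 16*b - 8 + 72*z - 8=32*b + z*(72 - 144*b) - 16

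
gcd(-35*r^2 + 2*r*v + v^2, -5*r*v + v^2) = 5*r - v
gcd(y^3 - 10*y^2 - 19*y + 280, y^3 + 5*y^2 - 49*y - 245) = y^2 - 2*y - 35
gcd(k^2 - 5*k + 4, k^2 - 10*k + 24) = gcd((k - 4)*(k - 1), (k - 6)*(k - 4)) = k - 4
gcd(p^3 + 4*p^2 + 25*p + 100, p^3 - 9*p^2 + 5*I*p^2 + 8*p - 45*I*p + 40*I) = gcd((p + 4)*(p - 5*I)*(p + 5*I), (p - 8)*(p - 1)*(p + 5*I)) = p + 5*I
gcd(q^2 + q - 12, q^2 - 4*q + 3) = q - 3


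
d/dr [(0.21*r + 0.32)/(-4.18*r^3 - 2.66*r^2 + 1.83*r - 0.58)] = (1.7556*r^3 + 4.5714*r^2 + 1.7024*r - 0.7074)/(17.4724*r^6 + 22.2376*r^5 - 8.2232*r^4 - 4.8868*r^3 + 6.4345*r^2 - 2.1228*r + 0.3364)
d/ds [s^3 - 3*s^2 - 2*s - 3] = 3*s^2 - 6*s - 2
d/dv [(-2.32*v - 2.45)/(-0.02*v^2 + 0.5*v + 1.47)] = (0.0464*v^2 - 1.16*v - (0.04*v - 0.5)*(2.32*v + 2.45) - 3.4104)/(-0.02*v^2 + 0.5*v + 1.47)^2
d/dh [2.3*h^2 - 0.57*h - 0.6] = 4.6*h - 0.57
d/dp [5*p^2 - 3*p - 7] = 10*p - 3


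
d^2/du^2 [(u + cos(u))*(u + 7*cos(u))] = -8*u*cos(u) + 28*sin(u)^2 - 16*sin(u) - 12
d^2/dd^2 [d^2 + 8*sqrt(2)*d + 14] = 2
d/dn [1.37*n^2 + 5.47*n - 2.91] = 2.74*n + 5.47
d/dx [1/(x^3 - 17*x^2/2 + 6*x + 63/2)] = 4*(-3*x^2 + 17*x - 6)/(2*x^3 - 17*x^2 + 12*x + 63)^2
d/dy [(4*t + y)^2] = 8*t + 2*y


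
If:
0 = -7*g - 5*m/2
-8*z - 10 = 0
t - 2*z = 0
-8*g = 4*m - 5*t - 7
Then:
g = 55/32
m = -77/16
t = -5/2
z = -5/4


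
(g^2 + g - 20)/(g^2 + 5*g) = (g - 4)/g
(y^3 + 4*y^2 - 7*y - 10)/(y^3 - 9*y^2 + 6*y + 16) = (y + 5)/(y - 8)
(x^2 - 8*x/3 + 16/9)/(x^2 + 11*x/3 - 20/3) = (x - 4/3)/(x + 5)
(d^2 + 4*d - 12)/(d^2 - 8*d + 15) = (d^2 + 4*d - 12)/(d^2 - 8*d + 15)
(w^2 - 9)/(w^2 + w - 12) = (w + 3)/(w + 4)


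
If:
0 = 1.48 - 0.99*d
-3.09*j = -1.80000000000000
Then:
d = 1.49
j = 0.58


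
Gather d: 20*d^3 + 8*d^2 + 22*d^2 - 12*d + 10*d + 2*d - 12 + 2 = 20*d^3 + 30*d^2 - 10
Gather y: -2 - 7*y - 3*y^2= -3*y^2 - 7*y - 2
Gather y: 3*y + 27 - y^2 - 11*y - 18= -y^2 - 8*y + 9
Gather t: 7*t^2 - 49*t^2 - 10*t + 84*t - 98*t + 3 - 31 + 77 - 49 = -42*t^2 - 24*t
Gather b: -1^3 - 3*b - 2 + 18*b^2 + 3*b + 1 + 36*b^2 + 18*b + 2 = 54*b^2 + 18*b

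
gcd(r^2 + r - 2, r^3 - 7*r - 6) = r + 2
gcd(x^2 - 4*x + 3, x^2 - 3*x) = x - 3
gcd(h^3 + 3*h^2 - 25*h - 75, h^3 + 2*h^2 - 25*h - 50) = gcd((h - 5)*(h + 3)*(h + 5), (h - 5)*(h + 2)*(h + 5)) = h^2 - 25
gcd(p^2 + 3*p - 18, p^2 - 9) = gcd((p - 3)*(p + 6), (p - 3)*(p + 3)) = p - 3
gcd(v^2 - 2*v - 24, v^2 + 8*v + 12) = 1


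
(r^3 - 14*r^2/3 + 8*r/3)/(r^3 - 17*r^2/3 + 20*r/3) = (3*r - 2)/(3*r - 5)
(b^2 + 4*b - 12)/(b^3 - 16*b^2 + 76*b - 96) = (b + 6)/(b^2 - 14*b + 48)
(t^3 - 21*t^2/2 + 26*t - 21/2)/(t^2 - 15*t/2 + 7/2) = t - 3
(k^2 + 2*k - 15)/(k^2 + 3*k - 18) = (k + 5)/(k + 6)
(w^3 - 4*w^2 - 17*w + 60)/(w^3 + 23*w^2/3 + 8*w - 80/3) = 3*(w^2 - 8*w + 15)/(3*w^2 + 11*w - 20)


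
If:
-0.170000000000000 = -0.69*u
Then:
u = 0.25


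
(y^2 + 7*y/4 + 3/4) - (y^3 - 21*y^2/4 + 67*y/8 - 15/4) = -y^3 + 25*y^2/4 - 53*y/8 + 9/2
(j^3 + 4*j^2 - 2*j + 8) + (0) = j^3 + 4*j^2 - 2*j + 8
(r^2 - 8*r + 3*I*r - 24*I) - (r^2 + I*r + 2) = -8*r + 2*I*r - 2 - 24*I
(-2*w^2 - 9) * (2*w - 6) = -4*w^3 + 12*w^2 - 18*w + 54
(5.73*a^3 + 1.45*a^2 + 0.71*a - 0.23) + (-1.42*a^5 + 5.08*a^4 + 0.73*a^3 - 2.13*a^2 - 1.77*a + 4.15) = -1.42*a^5 + 5.08*a^4 + 6.46*a^3 - 0.68*a^2 - 1.06*a + 3.92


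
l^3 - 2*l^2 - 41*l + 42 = (l - 7)*(l - 1)*(l + 6)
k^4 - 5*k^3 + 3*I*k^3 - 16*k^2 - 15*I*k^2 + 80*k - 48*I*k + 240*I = (k - 5)*(k - 4)*(k + 4)*(k + 3*I)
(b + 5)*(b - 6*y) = b^2 - 6*b*y + 5*b - 30*y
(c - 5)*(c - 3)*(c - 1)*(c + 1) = c^4 - 8*c^3 + 14*c^2 + 8*c - 15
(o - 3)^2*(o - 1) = o^3 - 7*o^2 + 15*o - 9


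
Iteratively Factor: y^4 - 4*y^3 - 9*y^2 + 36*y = (y + 3)*(y^3 - 7*y^2 + 12*y) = y*(y + 3)*(y^2 - 7*y + 12) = y*(y - 3)*(y + 3)*(y - 4)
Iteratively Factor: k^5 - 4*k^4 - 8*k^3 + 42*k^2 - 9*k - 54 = (k - 3)*(k^4 - k^3 - 11*k^2 + 9*k + 18) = (k - 3)*(k - 2)*(k^3 + k^2 - 9*k - 9) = (k - 3)^2*(k - 2)*(k^2 + 4*k + 3) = (k - 3)^2*(k - 2)*(k + 3)*(k + 1)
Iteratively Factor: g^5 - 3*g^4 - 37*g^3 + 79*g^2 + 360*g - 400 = (g - 5)*(g^4 + 2*g^3 - 27*g^2 - 56*g + 80) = (g - 5)*(g + 4)*(g^3 - 2*g^2 - 19*g + 20) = (g - 5)*(g - 1)*(g + 4)*(g^2 - g - 20) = (g - 5)*(g - 1)*(g + 4)^2*(g - 5)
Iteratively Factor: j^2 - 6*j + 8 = (j - 4)*(j - 2)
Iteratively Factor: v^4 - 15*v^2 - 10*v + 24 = (v - 4)*(v^3 + 4*v^2 + v - 6) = (v - 4)*(v + 3)*(v^2 + v - 2) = (v - 4)*(v + 2)*(v + 3)*(v - 1)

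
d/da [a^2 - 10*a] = 2*a - 10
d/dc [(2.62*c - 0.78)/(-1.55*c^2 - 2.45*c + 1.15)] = (4.061*c^2 - 2.418*c + 1.102)/(2.4025*c^4 + 7.595*c^3 + 2.4375*c^2 - 5.635*c + 1.3225)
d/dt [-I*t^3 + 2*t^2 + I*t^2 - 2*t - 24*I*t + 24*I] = -3*I*t^2 + 2*t*(2 + I) - 2 - 24*I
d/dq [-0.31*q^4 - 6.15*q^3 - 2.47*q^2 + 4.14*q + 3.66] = -1.24*q^3 - 18.45*q^2 - 4.94*q + 4.14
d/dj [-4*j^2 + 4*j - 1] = 4 - 8*j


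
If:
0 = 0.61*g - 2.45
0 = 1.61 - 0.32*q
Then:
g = 4.02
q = 5.03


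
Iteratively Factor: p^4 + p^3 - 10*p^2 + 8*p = (p - 1)*(p^3 + 2*p^2 - 8*p) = (p - 1)*(p + 4)*(p^2 - 2*p) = (p - 2)*(p - 1)*(p + 4)*(p)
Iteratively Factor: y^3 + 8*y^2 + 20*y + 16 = (y + 2)*(y^2 + 6*y + 8) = (y + 2)*(y + 4)*(y + 2)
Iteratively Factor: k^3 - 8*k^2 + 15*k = (k)*(k^2 - 8*k + 15) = k*(k - 3)*(k - 5)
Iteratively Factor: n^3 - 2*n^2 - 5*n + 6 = (n - 1)*(n^2 - n - 6) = (n - 1)*(n + 2)*(n - 3)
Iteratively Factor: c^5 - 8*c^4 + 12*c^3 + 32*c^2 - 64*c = (c - 4)*(c^4 - 4*c^3 - 4*c^2 + 16*c) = (c - 4)*(c - 2)*(c^3 - 2*c^2 - 8*c) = (c - 4)^2*(c - 2)*(c^2 + 2*c) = c*(c - 4)^2*(c - 2)*(c + 2)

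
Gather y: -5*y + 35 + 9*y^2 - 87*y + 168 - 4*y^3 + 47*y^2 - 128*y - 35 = -4*y^3 + 56*y^2 - 220*y + 168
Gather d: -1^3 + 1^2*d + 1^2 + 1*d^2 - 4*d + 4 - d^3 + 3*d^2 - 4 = -d^3 + 4*d^2 - 3*d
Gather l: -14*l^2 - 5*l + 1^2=-14*l^2 - 5*l + 1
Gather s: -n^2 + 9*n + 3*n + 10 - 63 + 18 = -n^2 + 12*n - 35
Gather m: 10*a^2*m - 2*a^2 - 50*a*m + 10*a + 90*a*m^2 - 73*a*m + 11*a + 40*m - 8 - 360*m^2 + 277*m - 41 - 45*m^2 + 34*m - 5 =-2*a^2 + 21*a + m^2*(90*a - 405) + m*(10*a^2 - 123*a + 351) - 54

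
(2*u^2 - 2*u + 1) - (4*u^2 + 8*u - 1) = -2*u^2 - 10*u + 2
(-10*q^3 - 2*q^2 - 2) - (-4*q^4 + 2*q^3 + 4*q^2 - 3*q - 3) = 4*q^4 - 12*q^3 - 6*q^2 + 3*q + 1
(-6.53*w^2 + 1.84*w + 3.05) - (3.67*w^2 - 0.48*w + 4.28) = -10.2*w^2 + 2.32*w - 1.23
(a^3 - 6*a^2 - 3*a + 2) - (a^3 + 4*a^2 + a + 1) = -10*a^2 - 4*a + 1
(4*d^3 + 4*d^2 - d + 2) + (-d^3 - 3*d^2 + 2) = 3*d^3 + d^2 - d + 4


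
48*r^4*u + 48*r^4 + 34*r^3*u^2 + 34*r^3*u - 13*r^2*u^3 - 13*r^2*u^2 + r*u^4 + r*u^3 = (-8*r + u)*(-6*r + u)*(r + u)*(r*u + r)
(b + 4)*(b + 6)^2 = b^3 + 16*b^2 + 84*b + 144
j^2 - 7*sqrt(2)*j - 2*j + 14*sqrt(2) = (j - 2)*(j - 7*sqrt(2))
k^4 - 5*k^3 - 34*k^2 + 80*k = k*(k - 8)*(k - 2)*(k + 5)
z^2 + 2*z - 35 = (z - 5)*(z + 7)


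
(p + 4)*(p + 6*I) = p^2 + 4*p + 6*I*p + 24*I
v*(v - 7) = v^2 - 7*v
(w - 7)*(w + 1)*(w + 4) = w^3 - 2*w^2 - 31*w - 28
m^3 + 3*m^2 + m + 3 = (m + 3)*(m - I)*(m + I)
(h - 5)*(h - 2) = h^2 - 7*h + 10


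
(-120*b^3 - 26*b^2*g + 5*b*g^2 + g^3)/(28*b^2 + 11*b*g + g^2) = (-30*b^2 + b*g + g^2)/(7*b + g)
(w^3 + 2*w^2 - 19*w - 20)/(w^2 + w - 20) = w + 1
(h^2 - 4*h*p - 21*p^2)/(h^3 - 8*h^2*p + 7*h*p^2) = (-h - 3*p)/(h*(-h + p))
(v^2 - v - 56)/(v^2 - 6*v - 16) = (v + 7)/(v + 2)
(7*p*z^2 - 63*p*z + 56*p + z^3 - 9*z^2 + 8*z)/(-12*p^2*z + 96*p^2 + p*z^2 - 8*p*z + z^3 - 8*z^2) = (7*p*z - 7*p + z^2 - z)/(-12*p^2 + p*z + z^2)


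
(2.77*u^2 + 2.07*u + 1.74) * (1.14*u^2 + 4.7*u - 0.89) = 3.1578*u^4 + 15.3788*u^3 + 9.2473*u^2 + 6.3357*u - 1.5486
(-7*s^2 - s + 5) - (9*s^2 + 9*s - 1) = -16*s^2 - 10*s + 6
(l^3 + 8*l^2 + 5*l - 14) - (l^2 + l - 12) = l^3 + 7*l^2 + 4*l - 2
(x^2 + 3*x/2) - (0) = x^2 + 3*x/2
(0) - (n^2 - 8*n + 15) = -n^2 + 8*n - 15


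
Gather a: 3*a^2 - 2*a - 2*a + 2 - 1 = 3*a^2 - 4*a + 1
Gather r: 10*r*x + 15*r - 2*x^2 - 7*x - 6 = r*(10*x + 15) - 2*x^2 - 7*x - 6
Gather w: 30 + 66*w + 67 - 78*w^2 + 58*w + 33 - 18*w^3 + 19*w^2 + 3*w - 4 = -18*w^3 - 59*w^2 + 127*w + 126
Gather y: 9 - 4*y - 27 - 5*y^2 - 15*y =-5*y^2 - 19*y - 18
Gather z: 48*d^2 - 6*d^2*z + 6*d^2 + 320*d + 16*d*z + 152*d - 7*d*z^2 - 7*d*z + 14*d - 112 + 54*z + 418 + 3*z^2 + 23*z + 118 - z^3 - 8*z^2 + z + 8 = 54*d^2 + 486*d - z^3 + z^2*(-7*d - 5) + z*(-6*d^2 + 9*d + 78) + 432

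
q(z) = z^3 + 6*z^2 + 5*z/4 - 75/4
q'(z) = 3*z^2 + 12*z + 5/4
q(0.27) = -17.96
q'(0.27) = 4.71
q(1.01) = -10.34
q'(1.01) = 16.43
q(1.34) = -3.90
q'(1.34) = 22.72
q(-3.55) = 7.69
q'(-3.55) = -3.54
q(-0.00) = -18.75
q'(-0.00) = 1.25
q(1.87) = 11.11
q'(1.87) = 34.18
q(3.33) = 88.87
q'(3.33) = 74.48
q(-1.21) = -13.25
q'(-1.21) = -8.88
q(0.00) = -18.75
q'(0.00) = 1.25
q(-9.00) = -273.00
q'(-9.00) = 136.25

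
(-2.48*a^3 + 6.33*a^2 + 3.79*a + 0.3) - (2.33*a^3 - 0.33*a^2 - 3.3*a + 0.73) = -4.81*a^3 + 6.66*a^2 + 7.09*a - 0.43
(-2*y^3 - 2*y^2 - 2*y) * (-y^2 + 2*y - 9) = 2*y^5 - 2*y^4 + 16*y^3 + 14*y^2 + 18*y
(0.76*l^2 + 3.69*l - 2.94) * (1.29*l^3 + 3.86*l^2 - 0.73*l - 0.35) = 0.9804*l^5 + 7.6937*l^4 + 9.896*l^3 - 14.3081*l^2 + 0.8547*l + 1.029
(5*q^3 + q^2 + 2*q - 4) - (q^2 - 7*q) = 5*q^3 + 9*q - 4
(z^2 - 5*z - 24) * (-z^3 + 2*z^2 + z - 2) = -z^5 + 7*z^4 + 15*z^3 - 55*z^2 - 14*z + 48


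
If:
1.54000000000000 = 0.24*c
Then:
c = 6.42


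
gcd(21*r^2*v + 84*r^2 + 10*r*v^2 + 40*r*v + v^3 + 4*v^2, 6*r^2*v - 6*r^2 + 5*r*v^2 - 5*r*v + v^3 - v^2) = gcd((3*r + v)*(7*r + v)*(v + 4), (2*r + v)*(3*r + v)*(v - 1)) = 3*r + v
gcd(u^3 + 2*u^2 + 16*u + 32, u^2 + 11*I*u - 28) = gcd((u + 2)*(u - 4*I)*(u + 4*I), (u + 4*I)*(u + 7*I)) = u + 4*I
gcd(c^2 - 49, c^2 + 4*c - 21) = c + 7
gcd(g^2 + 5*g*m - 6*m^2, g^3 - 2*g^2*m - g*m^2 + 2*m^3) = g - m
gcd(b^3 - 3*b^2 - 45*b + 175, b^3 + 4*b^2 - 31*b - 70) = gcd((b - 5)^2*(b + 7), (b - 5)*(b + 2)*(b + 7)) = b^2 + 2*b - 35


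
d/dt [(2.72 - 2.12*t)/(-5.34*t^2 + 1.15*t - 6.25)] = (-11.3208*t^2 + 29.0496*t + 10.122)/(28.5156*t^4 - 12.282*t^3 + 68.0725*t^2 - 14.375*t + 39.0625)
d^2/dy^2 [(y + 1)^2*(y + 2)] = 6*y + 8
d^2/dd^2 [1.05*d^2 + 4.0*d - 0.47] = 2.10000000000000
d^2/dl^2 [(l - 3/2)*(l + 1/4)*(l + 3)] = 6*l + 7/2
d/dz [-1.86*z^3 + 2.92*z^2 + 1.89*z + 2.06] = -5.58*z^2 + 5.84*z + 1.89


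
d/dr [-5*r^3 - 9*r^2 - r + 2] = -15*r^2 - 18*r - 1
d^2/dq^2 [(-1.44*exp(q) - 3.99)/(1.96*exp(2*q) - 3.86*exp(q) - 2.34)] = (-5.53190399999999*exp(4*q) - 72.2064*exp(3*q) + 50.933736*exp(2*q) - 119.641692*exp(q) + 28.154412)*exp(q)/(7.529536*exp(6*q) - 44.485728*exp(5*q) + 60.641616*exp(4*q) + 48.708568*exp(3*q) - 72.398664*exp(2*q) - 63.407448*exp(q) - 12.812904)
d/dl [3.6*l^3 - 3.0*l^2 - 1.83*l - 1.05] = 10.8*l^2 - 6.0*l - 1.83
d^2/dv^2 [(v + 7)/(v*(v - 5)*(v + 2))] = 2*(3*v^5 + 33*v^4 - 149*v^3 - 21*v^2 + 630*v + 700)/(v^3*(v^6 - 9*v^5 - 3*v^4 + 153*v^3 + 30*v^2 - 900*v - 1000))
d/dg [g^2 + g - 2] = 2*g + 1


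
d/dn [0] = 0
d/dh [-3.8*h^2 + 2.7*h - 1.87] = 2.7 - 7.6*h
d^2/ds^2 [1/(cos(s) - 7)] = (sin(s)^2 - 7*cos(s) + 1)/(cos(s) - 7)^3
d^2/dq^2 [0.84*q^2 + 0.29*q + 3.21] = 1.68000000000000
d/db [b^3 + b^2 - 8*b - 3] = 3*b^2 + 2*b - 8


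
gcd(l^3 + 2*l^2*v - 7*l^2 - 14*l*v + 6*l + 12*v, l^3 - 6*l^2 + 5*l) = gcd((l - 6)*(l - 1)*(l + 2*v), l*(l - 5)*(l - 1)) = l - 1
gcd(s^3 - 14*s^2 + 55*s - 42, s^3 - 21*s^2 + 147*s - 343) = s - 7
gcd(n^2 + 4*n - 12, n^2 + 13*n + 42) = n + 6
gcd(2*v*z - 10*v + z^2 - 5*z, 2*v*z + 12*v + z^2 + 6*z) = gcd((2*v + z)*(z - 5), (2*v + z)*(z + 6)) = 2*v + z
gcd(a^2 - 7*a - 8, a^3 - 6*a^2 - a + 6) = a + 1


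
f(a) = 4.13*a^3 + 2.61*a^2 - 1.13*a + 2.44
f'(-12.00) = 1720.39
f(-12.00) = -6744.80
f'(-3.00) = 94.72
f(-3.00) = -82.19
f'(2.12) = 65.62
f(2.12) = 51.13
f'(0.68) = 8.15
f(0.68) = 4.18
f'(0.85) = 12.26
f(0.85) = 5.90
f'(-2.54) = 65.55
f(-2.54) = -45.53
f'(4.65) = 291.05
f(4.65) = 468.87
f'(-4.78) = 257.01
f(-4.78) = -383.58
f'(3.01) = 126.84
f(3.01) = 135.31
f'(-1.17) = 9.72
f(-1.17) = 0.72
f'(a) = 12.39*a^2 + 5.22*a - 1.13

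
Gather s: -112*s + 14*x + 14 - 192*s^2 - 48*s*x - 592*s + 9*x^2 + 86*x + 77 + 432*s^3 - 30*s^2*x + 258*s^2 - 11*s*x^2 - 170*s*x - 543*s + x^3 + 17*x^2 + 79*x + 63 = 432*s^3 + s^2*(66 - 30*x) + s*(-11*x^2 - 218*x - 1247) + x^3 + 26*x^2 + 179*x + 154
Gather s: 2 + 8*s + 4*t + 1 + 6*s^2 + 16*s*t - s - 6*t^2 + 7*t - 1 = 6*s^2 + s*(16*t + 7) - 6*t^2 + 11*t + 2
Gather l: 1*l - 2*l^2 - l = -2*l^2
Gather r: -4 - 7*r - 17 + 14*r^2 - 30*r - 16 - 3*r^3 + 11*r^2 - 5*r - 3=-3*r^3 + 25*r^2 - 42*r - 40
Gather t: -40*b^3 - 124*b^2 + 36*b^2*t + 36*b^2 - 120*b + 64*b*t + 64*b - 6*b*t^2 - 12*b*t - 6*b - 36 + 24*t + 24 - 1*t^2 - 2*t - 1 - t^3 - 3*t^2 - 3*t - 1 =-40*b^3 - 88*b^2 - 62*b - t^3 + t^2*(-6*b - 4) + t*(36*b^2 + 52*b + 19) - 14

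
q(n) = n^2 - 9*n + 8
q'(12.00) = 15.00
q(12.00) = 44.00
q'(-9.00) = -27.00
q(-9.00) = 170.00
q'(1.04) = -6.92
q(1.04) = -0.28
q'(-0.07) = -9.14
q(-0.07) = 8.63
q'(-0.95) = -10.90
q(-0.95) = 17.45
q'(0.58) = -7.84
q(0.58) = 3.12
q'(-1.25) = -11.50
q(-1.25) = 20.81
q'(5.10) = 1.20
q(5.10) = -11.89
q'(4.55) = 0.10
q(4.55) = -12.25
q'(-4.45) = -17.90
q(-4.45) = 67.85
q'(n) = 2*n - 9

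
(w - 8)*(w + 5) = w^2 - 3*w - 40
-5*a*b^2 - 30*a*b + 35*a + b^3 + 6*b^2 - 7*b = (-5*a + b)*(b - 1)*(b + 7)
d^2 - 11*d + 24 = (d - 8)*(d - 3)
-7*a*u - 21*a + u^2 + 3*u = (-7*a + u)*(u + 3)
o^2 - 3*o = o*(o - 3)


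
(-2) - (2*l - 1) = -2*l - 1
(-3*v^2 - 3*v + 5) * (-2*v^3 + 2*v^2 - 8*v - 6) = 6*v^5 + 8*v^3 + 52*v^2 - 22*v - 30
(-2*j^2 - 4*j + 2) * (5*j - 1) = -10*j^3 - 18*j^2 + 14*j - 2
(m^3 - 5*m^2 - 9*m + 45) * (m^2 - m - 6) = m^5 - 6*m^4 - 10*m^3 + 84*m^2 + 9*m - 270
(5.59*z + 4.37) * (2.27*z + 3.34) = 12.6893*z^2 + 28.5905*z + 14.5958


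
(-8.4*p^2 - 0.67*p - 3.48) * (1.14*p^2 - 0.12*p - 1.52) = -9.576*p^4 + 0.2442*p^3 + 8.8812*p^2 + 1.436*p + 5.2896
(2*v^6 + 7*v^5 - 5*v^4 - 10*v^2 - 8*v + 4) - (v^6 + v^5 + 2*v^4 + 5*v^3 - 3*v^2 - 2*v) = v^6 + 6*v^5 - 7*v^4 - 5*v^3 - 7*v^2 - 6*v + 4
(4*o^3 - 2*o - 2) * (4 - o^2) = -4*o^5 + 18*o^3 + 2*o^2 - 8*o - 8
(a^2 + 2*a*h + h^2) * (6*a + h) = 6*a^3 + 13*a^2*h + 8*a*h^2 + h^3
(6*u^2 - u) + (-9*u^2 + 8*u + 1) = -3*u^2 + 7*u + 1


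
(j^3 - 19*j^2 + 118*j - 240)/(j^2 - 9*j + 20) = (j^2 - 14*j + 48)/(j - 4)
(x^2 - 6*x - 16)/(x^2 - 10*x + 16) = (x + 2)/(x - 2)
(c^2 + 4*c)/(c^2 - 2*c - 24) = c/(c - 6)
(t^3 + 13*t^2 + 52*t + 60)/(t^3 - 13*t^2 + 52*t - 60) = (t^3 + 13*t^2 + 52*t + 60)/(t^3 - 13*t^2 + 52*t - 60)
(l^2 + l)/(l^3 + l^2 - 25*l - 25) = l/(l^2 - 25)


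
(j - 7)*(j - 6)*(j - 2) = j^3 - 15*j^2 + 68*j - 84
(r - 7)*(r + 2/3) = r^2 - 19*r/3 - 14/3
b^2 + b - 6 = (b - 2)*(b + 3)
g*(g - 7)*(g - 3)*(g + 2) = g^4 - 8*g^3 + g^2 + 42*g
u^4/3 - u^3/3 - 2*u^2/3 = u^2*(u/3 + 1/3)*(u - 2)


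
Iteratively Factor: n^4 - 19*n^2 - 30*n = (n + 2)*(n^3 - 2*n^2 - 15*n) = (n + 2)*(n + 3)*(n^2 - 5*n) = (n - 5)*(n + 2)*(n + 3)*(n)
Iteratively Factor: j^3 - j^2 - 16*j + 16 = (j + 4)*(j^2 - 5*j + 4) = (j - 4)*(j + 4)*(j - 1)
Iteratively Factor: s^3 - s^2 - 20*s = (s)*(s^2 - s - 20) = s*(s + 4)*(s - 5)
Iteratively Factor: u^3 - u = (u - 1)*(u^2 + u) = (u - 1)*(u + 1)*(u)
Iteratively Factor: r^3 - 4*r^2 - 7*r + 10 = (r - 5)*(r^2 + r - 2) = (r - 5)*(r + 2)*(r - 1)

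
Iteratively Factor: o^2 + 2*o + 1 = (o + 1)*(o + 1)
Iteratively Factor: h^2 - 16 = (h - 4)*(h + 4)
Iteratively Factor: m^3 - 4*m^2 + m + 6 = (m - 2)*(m^2 - 2*m - 3) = (m - 3)*(m - 2)*(m + 1)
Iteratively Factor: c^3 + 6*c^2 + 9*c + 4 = (c + 1)*(c^2 + 5*c + 4) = (c + 1)*(c + 4)*(c + 1)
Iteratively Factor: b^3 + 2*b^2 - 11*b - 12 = (b + 1)*(b^2 + b - 12) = (b - 3)*(b + 1)*(b + 4)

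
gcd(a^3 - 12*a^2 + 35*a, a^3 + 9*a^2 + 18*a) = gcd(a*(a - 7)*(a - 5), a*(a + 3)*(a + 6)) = a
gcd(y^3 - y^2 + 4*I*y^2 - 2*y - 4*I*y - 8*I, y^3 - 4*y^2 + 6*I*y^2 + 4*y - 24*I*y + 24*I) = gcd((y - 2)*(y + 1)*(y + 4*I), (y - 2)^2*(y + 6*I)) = y - 2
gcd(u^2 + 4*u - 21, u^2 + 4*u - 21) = u^2 + 4*u - 21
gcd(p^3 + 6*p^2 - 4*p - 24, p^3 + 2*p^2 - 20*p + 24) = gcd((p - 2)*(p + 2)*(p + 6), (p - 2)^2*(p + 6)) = p^2 + 4*p - 12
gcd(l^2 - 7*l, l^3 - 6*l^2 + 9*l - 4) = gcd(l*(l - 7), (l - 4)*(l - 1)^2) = 1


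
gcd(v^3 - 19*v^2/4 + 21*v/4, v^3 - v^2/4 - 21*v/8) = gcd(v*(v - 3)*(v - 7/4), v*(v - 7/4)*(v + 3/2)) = v^2 - 7*v/4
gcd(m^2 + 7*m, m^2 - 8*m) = m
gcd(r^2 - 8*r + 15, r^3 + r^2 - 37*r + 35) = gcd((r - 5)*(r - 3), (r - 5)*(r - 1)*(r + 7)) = r - 5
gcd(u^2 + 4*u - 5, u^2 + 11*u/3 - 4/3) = 1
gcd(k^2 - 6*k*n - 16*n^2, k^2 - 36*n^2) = 1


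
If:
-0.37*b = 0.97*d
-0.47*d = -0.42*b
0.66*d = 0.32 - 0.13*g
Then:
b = 0.00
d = 0.00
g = 2.46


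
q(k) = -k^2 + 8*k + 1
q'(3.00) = 2.00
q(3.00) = 16.00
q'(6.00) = -4.00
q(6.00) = 13.00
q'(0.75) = 6.50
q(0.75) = 6.44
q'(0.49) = 7.02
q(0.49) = 4.68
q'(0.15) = 7.70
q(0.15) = 2.18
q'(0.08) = 7.84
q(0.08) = 1.63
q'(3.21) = 1.58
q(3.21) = 16.38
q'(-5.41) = 18.82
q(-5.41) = -71.55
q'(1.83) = 4.34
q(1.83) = 12.29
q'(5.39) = -2.78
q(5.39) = 15.07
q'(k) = 8 - 2*k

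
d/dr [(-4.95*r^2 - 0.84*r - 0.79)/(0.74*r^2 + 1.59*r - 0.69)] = (-7.2489*r^2 + 8.0002*r + 1.8357)/(0.5476*r^4 + 2.3532*r^3 + 1.5069*r^2 - 2.1942*r + 0.4761)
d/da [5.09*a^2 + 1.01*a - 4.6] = 10.18*a + 1.01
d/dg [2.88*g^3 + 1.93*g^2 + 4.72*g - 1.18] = 8.64*g^2 + 3.86*g + 4.72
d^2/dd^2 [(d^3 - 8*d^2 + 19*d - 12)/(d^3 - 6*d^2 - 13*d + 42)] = 4*(-d^6 + 48*d^5 - 489*d^4 + 2452*d^3 - 6651*d^2 + 9180*d - 4395)/(d^9 - 18*d^8 + 69*d^7 + 378*d^6 - 2409*d^5 - 1782*d^4 + 22751*d^3 - 10458*d^2 - 68796*d + 74088)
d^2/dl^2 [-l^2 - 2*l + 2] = -2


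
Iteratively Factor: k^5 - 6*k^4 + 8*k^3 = (k - 2)*(k^4 - 4*k^3) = k*(k - 2)*(k^3 - 4*k^2) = k^2*(k - 2)*(k^2 - 4*k) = k^2*(k - 4)*(k - 2)*(k)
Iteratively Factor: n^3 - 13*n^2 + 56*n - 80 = (n - 5)*(n^2 - 8*n + 16) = (n - 5)*(n - 4)*(n - 4)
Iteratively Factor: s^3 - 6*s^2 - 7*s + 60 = (s + 3)*(s^2 - 9*s + 20) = (s - 4)*(s + 3)*(s - 5)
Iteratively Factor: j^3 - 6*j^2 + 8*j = (j - 4)*(j^2 - 2*j) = j*(j - 4)*(j - 2)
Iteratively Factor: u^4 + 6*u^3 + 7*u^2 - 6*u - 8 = (u + 4)*(u^3 + 2*u^2 - u - 2) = (u - 1)*(u + 4)*(u^2 + 3*u + 2) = (u - 1)*(u + 2)*(u + 4)*(u + 1)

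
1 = 1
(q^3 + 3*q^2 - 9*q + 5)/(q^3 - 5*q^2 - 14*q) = (-q^3 - 3*q^2 + 9*q - 5)/(q*(-q^2 + 5*q + 14))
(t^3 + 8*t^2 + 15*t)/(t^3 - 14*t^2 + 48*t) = (t^2 + 8*t + 15)/(t^2 - 14*t + 48)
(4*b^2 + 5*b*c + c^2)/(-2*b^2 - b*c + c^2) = (-4*b - c)/(2*b - c)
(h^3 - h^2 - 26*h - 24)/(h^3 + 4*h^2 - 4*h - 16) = (h^2 - 5*h - 6)/(h^2 - 4)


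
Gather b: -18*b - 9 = -18*b - 9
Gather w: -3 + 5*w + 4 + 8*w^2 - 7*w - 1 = 8*w^2 - 2*w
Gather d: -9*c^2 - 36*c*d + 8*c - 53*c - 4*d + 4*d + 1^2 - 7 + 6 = -9*c^2 - 36*c*d - 45*c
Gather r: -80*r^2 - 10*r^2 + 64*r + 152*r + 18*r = -90*r^2 + 234*r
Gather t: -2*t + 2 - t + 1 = 3 - 3*t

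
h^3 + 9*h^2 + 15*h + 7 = (h + 1)^2*(h + 7)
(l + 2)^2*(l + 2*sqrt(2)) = l^3 + 2*sqrt(2)*l^2 + 4*l^2 + 4*l + 8*sqrt(2)*l + 8*sqrt(2)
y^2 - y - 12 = (y - 4)*(y + 3)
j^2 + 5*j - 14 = (j - 2)*(j + 7)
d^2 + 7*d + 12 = (d + 3)*(d + 4)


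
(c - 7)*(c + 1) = c^2 - 6*c - 7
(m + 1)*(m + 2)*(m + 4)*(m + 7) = m^4 + 14*m^3 + 63*m^2 + 106*m + 56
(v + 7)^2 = v^2 + 14*v + 49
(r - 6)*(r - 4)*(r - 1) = r^3 - 11*r^2 + 34*r - 24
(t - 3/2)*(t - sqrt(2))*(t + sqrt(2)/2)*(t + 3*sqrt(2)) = t^4 - 3*t^3/2 + 5*sqrt(2)*t^3/2 - 15*sqrt(2)*t^2/4 - 4*t^2 - 3*sqrt(2)*t + 6*t + 9*sqrt(2)/2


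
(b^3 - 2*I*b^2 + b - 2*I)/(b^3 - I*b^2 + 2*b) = (b - I)/b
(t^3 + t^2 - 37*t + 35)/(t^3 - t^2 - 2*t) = (-t^3 - t^2 + 37*t - 35)/(t*(-t^2 + t + 2))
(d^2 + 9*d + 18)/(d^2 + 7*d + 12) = (d + 6)/(d + 4)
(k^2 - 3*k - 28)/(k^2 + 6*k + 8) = (k - 7)/(k + 2)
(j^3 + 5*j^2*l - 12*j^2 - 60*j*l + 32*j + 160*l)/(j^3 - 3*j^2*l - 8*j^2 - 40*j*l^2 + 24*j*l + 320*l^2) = (j - 4)/(j - 8*l)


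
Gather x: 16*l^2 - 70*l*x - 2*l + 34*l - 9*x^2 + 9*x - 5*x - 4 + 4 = 16*l^2 + 32*l - 9*x^2 + x*(4 - 70*l)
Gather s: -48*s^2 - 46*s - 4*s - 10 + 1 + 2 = -48*s^2 - 50*s - 7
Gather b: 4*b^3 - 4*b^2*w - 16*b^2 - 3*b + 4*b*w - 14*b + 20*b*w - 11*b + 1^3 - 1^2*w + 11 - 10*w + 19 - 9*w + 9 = 4*b^3 + b^2*(-4*w - 16) + b*(24*w - 28) - 20*w + 40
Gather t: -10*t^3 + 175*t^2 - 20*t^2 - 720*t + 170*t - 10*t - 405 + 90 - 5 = -10*t^3 + 155*t^2 - 560*t - 320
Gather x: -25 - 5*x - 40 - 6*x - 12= -11*x - 77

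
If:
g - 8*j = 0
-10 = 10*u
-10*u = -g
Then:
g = -10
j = -5/4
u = -1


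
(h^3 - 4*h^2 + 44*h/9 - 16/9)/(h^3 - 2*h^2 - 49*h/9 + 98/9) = (9*h^2 - 18*h + 8)/(9*h^2 - 49)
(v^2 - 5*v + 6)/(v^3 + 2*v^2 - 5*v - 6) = (v - 3)/(v^2 + 4*v + 3)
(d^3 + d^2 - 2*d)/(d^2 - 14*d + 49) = d*(d^2 + d - 2)/(d^2 - 14*d + 49)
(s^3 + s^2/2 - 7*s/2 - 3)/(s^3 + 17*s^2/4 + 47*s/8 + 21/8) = 4*(s - 2)/(4*s + 7)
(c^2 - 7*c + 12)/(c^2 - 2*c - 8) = (c - 3)/(c + 2)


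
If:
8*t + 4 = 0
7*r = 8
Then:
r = 8/7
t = -1/2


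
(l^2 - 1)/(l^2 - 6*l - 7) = (l - 1)/(l - 7)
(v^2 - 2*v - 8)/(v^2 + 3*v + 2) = (v - 4)/(v + 1)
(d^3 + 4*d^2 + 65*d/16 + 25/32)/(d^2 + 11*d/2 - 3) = (32*d^3 + 128*d^2 + 130*d + 25)/(16*(2*d^2 + 11*d - 6))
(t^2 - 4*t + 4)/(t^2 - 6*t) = (t^2 - 4*t + 4)/(t*(t - 6))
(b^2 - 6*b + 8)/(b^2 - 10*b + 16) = (b - 4)/(b - 8)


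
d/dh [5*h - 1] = 5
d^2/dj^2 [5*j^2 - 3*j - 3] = 10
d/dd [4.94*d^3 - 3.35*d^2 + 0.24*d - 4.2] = 14.82*d^2 - 6.7*d + 0.24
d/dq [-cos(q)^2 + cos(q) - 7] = -sin(q) + sin(2*q)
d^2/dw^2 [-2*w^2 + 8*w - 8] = -4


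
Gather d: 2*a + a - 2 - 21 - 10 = 3*a - 33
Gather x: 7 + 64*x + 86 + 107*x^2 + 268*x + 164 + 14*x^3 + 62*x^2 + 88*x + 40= 14*x^3 + 169*x^2 + 420*x + 297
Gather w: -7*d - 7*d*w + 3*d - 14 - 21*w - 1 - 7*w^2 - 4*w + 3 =-4*d - 7*w^2 + w*(-7*d - 25) - 12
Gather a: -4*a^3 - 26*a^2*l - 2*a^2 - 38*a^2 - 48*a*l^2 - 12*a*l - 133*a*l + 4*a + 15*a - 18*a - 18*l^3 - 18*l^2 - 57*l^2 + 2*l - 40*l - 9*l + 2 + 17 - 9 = -4*a^3 + a^2*(-26*l - 40) + a*(-48*l^2 - 145*l + 1) - 18*l^3 - 75*l^2 - 47*l + 10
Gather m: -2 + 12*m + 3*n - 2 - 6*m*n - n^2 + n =m*(12 - 6*n) - n^2 + 4*n - 4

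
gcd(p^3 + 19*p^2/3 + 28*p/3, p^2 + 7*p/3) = p^2 + 7*p/3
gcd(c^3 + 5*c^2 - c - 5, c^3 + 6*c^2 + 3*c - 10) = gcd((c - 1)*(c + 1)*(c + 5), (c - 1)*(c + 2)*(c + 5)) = c^2 + 4*c - 5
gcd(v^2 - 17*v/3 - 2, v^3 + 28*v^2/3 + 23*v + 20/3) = v + 1/3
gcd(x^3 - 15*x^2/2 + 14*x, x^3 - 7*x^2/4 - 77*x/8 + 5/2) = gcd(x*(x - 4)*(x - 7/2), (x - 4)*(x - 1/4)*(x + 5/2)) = x - 4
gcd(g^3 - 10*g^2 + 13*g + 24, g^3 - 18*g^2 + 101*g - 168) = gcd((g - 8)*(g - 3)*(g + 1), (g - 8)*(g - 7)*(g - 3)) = g^2 - 11*g + 24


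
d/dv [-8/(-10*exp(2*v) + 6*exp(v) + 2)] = (12 - 40*exp(v))*exp(v)/(-5*exp(2*v) + 3*exp(v) + 1)^2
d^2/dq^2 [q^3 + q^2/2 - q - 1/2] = 6*q + 1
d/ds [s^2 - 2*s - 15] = 2*s - 2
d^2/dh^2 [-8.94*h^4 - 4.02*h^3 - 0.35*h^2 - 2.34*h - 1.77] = -107.28*h^2 - 24.12*h - 0.7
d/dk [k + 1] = 1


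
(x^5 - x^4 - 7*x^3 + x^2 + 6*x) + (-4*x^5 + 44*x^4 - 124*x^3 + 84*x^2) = -3*x^5 + 43*x^4 - 131*x^3 + 85*x^2 + 6*x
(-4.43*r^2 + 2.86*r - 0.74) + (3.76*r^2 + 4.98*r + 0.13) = -0.67*r^2 + 7.84*r - 0.61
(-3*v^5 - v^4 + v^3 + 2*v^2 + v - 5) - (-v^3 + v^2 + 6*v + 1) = -3*v^5 - v^4 + 2*v^3 + v^2 - 5*v - 6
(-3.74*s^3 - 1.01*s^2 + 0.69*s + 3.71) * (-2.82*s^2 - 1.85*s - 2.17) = 10.5468*s^5 + 9.7672*s^4 + 8.0385*s^3 - 9.547*s^2 - 8.3608*s - 8.0507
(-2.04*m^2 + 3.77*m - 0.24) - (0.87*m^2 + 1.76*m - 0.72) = -2.91*m^2 + 2.01*m + 0.48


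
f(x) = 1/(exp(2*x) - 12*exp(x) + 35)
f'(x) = (-2*exp(2*x) + 12*exp(x))/(exp(2*x) - 12*exp(x) + 35)^2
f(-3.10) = 0.03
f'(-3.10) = 0.00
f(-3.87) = 0.03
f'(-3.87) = 0.00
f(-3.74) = 0.03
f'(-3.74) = 0.00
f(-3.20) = 0.03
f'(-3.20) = 0.00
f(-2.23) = 0.03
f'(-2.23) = 0.00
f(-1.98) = 0.03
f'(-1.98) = 0.00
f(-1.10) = 0.03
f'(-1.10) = 0.00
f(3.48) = 0.00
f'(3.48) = -0.00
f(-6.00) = 0.03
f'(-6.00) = 0.00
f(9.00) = 0.00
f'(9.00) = 0.00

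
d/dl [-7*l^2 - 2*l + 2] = -14*l - 2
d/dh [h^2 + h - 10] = 2*h + 1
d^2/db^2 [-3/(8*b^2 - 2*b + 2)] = 3*(16*b^2 - 4*b - (8*b - 1)^2 + 4)/(4*b^2 - b + 1)^3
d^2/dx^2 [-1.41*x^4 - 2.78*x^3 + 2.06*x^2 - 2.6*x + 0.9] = -16.92*x^2 - 16.68*x + 4.12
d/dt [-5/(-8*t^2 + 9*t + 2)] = 5*(9 - 16*t)/(-8*t^2 + 9*t + 2)^2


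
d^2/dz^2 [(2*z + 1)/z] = 2/z^3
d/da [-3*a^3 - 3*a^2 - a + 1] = -9*a^2 - 6*a - 1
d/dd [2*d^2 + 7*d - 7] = 4*d + 7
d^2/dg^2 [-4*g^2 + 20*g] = -8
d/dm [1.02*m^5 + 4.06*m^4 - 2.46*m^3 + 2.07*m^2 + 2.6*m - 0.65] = 5.1*m^4 + 16.24*m^3 - 7.38*m^2 + 4.14*m + 2.6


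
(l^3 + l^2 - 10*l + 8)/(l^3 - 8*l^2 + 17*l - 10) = (l + 4)/(l - 5)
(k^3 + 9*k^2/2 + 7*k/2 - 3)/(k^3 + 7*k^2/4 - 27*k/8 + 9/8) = 4*(k + 2)/(4*k - 3)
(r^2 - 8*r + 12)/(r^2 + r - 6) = (r - 6)/(r + 3)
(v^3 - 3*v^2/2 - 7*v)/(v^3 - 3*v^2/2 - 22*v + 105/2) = v*(v + 2)/(v^2 + 2*v - 15)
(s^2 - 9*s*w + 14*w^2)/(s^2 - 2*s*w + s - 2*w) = (s - 7*w)/(s + 1)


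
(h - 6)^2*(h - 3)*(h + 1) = h^4 - 14*h^3 + 57*h^2 - 36*h - 108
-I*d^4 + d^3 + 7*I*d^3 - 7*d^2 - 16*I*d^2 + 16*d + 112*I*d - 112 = (d - 7)*(d - 4*I)*(d + 4*I)*(-I*d + 1)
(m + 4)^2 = m^2 + 8*m + 16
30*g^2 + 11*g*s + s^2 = (5*g + s)*(6*g + s)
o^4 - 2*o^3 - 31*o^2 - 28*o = o*(o - 7)*(o + 1)*(o + 4)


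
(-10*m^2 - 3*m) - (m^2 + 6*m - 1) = -11*m^2 - 9*m + 1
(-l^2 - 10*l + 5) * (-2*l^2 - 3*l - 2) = 2*l^4 + 23*l^3 + 22*l^2 + 5*l - 10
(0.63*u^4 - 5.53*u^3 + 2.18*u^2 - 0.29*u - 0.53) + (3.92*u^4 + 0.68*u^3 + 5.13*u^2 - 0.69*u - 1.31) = 4.55*u^4 - 4.85*u^3 + 7.31*u^2 - 0.98*u - 1.84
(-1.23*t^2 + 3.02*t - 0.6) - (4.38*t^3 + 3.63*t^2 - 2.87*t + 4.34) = -4.38*t^3 - 4.86*t^2 + 5.89*t - 4.94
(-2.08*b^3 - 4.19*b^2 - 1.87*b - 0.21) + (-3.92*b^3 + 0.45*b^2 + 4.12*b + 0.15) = -6.0*b^3 - 3.74*b^2 + 2.25*b - 0.06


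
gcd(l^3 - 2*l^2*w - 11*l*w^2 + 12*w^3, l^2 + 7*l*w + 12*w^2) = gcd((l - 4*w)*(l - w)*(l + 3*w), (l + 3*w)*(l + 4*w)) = l + 3*w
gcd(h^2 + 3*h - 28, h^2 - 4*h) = h - 4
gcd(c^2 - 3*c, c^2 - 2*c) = c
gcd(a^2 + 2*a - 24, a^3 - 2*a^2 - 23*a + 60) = a - 4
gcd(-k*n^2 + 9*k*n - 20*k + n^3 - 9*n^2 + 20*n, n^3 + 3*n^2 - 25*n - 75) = n - 5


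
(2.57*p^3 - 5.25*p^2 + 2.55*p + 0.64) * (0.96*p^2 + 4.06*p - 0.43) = 2.4672*p^5 + 5.3942*p^4 - 19.9721*p^3 + 13.2249*p^2 + 1.5019*p - 0.2752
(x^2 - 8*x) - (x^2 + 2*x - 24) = 24 - 10*x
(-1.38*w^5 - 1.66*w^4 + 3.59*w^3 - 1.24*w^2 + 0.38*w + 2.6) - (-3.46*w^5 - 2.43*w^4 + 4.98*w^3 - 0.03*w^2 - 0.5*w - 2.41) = 2.08*w^5 + 0.77*w^4 - 1.39*w^3 - 1.21*w^2 + 0.88*w + 5.01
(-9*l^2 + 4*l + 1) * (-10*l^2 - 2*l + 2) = 90*l^4 - 22*l^3 - 36*l^2 + 6*l + 2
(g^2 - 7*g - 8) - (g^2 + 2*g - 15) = 7 - 9*g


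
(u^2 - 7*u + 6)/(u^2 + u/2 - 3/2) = 2*(u - 6)/(2*u + 3)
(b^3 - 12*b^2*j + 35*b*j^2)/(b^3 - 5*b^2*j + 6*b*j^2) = (b^2 - 12*b*j + 35*j^2)/(b^2 - 5*b*j + 6*j^2)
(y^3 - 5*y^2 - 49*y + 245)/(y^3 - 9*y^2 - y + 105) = (y + 7)/(y + 3)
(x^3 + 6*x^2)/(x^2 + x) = x*(x + 6)/(x + 1)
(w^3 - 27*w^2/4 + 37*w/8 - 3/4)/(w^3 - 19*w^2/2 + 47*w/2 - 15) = (8*w^2 - 6*w + 1)/(4*(2*w^2 - 7*w + 5))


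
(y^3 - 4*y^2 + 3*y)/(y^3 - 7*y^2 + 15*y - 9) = y/(y - 3)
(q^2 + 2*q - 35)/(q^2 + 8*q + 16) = (q^2 + 2*q - 35)/(q^2 + 8*q + 16)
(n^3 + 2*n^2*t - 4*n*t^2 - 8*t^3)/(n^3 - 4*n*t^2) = (n + 2*t)/n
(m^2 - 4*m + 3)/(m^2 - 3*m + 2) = (m - 3)/(m - 2)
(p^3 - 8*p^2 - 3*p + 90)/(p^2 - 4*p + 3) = (p^3 - 8*p^2 - 3*p + 90)/(p^2 - 4*p + 3)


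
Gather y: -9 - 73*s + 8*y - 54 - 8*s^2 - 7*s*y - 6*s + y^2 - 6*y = -8*s^2 - 79*s + y^2 + y*(2 - 7*s) - 63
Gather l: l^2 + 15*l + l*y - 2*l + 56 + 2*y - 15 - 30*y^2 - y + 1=l^2 + l*(y + 13) - 30*y^2 + y + 42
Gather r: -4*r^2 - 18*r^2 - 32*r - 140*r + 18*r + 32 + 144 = -22*r^2 - 154*r + 176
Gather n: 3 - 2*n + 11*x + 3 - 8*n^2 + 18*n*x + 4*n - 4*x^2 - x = -8*n^2 + n*(18*x + 2) - 4*x^2 + 10*x + 6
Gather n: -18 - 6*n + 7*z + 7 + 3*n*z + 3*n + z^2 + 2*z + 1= n*(3*z - 3) + z^2 + 9*z - 10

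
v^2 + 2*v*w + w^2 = (v + w)^2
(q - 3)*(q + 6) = q^2 + 3*q - 18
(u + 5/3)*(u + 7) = u^2 + 26*u/3 + 35/3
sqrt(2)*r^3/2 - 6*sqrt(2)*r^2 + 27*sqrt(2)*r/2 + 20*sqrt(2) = (r - 8)*(r - 5)*(sqrt(2)*r/2 + sqrt(2)/2)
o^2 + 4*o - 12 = (o - 2)*(o + 6)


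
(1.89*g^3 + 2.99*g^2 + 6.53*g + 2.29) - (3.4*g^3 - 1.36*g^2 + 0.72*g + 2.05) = -1.51*g^3 + 4.35*g^2 + 5.81*g + 0.24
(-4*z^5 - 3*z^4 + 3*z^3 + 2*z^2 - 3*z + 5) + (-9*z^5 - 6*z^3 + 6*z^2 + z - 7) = -13*z^5 - 3*z^4 - 3*z^3 + 8*z^2 - 2*z - 2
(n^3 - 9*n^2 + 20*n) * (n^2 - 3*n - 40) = n^5 - 12*n^4 + 7*n^3 + 300*n^2 - 800*n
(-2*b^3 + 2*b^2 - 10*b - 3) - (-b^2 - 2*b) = -2*b^3 + 3*b^2 - 8*b - 3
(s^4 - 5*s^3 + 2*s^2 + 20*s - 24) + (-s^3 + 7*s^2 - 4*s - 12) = s^4 - 6*s^3 + 9*s^2 + 16*s - 36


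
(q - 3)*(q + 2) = q^2 - q - 6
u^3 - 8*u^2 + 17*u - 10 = (u - 5)*(u - 2)*(u - 1)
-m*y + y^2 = y*(-m + y)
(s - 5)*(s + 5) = s^2 - 25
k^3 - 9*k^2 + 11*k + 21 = (k - 7)*(k - 3)*(k + 1)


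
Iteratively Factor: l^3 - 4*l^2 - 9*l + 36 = (l - 4)*(l^2 - 9) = (l - 4)*(l - 3)*(l + 3)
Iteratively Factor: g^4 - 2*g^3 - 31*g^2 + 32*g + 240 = (g - 5)*(g^3 + 3*g^2 - 16*g - 48) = (g - 5)*(g - 4)*(g^2 + 7*g + 12) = (g - 5)*(g - 4)*(g + 4)*(g + 3)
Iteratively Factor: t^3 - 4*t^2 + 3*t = (t)*(t^2 - 4*t + 3) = t*(t - 1)*(t - 3)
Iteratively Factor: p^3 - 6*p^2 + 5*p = (p - 5)*(p^2 - p) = (p - 5)*(p - 1)*(p)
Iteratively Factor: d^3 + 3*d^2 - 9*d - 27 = (d - 3)*(d^2 + 6*d + 9) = (d - 3)*(d + 3)*(d + 3)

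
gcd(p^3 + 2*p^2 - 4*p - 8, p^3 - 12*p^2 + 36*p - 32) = p - 2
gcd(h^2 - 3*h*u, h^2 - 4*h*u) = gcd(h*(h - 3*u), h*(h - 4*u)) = h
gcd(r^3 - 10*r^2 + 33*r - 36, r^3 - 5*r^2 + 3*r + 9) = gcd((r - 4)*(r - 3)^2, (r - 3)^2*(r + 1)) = r^2 - 6*r + 9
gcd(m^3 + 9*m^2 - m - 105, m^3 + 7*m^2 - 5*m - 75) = m^2 + 2*m - 15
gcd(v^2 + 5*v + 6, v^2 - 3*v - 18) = v + 3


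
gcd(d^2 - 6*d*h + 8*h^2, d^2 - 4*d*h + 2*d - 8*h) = d - 4*h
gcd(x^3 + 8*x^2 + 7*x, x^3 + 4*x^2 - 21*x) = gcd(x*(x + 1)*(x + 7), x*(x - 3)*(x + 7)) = x^2 + 7*x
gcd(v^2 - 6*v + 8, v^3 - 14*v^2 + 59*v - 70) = v - 2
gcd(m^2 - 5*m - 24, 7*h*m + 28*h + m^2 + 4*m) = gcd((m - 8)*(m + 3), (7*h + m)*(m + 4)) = 1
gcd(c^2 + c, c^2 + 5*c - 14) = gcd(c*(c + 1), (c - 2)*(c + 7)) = 1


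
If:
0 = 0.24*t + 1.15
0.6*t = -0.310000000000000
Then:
No Solution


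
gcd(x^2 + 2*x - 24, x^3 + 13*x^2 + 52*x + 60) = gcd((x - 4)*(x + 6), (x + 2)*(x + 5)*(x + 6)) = x + 6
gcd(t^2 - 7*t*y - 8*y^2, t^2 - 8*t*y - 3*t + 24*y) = -t + 8*y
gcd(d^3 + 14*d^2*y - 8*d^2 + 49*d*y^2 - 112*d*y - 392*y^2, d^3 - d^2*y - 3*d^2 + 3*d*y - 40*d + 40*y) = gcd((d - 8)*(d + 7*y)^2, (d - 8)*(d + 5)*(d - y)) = d - 8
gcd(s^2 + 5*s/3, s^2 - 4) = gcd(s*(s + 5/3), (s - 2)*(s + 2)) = 1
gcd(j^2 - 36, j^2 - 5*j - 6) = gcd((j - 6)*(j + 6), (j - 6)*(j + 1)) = j - 6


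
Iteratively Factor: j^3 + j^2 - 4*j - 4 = (j + 2)*(j^2 - j - 2) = (j + 1)*(j + 2)*(j - 2)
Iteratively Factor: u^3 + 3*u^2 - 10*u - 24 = (u - 3)*(u^2 + 6*u + 8) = (u - 3)*(u + 2)*(u + 4)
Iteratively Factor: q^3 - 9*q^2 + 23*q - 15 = (q - 1)*(q^2 - 8*q + 15) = (q - 3)*(q - 1)*(q - 5)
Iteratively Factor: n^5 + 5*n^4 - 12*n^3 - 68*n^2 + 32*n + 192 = (n - 2)*(n^4 + 7*n^3 + 2*n^2 - 64*n - 96) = (n - 2)*(n + 2)*(n^3 + 5*n^2 - 8*n - 48) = (n - 2)*(n + 2)*(n + 4)*(n^2 + n - 12) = (n - 2)*(n + 2)*(n + 4)^2*(n - 3)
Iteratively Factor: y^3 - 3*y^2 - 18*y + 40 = (y - 5)*(y^2 + 2*y - 8) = (y - 5)*(y - 2)*(y + 4)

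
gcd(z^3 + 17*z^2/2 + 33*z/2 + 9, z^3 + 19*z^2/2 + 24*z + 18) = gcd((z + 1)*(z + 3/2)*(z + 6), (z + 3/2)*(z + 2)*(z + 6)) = z^2 + 15*z/2 + 9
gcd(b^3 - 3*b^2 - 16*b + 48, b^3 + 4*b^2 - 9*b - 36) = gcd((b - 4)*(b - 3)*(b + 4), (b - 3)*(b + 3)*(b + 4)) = b^2 + b - 12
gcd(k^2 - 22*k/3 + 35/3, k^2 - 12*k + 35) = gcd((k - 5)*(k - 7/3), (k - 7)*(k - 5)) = k - 5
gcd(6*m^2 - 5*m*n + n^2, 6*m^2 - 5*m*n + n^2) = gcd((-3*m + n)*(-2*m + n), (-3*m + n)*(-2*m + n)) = 6*m^2 - 5*m*n + n^2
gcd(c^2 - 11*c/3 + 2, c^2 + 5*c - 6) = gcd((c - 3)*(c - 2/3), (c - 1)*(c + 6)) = 1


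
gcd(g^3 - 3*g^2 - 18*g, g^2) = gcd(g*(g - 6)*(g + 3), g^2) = g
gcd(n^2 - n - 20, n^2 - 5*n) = n - 5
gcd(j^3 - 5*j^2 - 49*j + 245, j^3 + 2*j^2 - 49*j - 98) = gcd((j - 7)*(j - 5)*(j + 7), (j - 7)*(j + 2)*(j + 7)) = j^2 - 49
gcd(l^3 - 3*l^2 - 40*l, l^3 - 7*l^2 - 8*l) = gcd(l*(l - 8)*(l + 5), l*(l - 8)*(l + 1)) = l^2 - 8*l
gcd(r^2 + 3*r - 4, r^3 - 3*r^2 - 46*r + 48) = r - 1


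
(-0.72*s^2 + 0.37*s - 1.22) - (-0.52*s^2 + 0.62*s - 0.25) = -0.2*s^2 - 0.25*s - 0.97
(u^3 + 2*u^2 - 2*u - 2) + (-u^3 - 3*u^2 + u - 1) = -u^2 - u - 3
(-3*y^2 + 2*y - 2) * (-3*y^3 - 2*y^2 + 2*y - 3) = 9*y^5 - 4*y^3 + 17*y^2 - 10*y + 6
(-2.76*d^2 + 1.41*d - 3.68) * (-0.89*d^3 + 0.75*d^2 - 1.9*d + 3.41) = 2.4564*d^5 - 3.3249*d^4 + 9.5767*d^3 - 14.8506*d^2 + 11.8001*d - 12.5488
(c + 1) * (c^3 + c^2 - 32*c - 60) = c^4 + 2*c^3 - 31*c^2 - 92*c - 60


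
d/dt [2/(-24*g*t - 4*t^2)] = (3*g + t)/(t^2*(6*g + t)^2)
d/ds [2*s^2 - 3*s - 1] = 4*s - 3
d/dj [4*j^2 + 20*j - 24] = 8*j + 20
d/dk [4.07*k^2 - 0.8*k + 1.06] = 8.14*k - 0.8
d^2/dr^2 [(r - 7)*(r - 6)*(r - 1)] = 6*r - 28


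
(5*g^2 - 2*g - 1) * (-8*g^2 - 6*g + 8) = -40*g^4 - 14*g^3 + 60*g^2 - 10*g - 8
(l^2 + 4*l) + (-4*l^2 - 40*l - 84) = -3*l^2 - 36*l - 84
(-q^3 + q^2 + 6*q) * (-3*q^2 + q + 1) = 3*q^5 - 4*q^4 - 18*q^3 + 7*q^2 + 6*q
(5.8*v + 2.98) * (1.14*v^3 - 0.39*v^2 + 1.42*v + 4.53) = 6.612*v^4 + 1.1352*v^3 + 7.0738*v^2 + 30.5056*v + 13.4994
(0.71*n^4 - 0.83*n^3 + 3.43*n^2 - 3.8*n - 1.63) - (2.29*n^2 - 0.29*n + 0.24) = 0.71*n^4 - 0.83*n^3 + 1.14*n^2 - 3.51*n - 1.87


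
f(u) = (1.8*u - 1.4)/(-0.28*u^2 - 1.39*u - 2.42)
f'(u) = (0.56*u + 1.39)*(1.8*u - 1.4)/(-0.28*u^2 - 1.39*u - 2.42)^2 + 1.8/(-0.28*u^2 - 1.39*u - 2.42)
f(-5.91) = 3.02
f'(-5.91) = 1.00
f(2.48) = -0.40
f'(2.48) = -0.09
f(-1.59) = 4.64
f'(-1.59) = -4.49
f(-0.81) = 1.93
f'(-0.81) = -2.44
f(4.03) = -0.47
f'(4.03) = -0.01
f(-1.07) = 2.65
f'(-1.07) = -3.11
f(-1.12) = 2.81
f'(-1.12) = -3.25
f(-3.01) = 8.82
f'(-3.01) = 1.04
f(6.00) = -0.45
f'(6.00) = 0.02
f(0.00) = 0.58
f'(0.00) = -1.08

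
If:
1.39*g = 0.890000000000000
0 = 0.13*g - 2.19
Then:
No Solution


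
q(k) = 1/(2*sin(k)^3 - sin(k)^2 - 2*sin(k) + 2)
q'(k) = (-6*sin(k)^2*cos(k) + 2*sin(k)*cos(k) + 2*cos(k))/(2*sin(k)^3 - sin(k)^2 - 2*sin(k) + 2)^2 = 2*(-3*sin(k)^2 + sin(k) + 1)*cos(k)/(-2*sin(k)*cos(k)^2 + cos(k)^2 + 1)^2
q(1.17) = 1.15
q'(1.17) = -0.64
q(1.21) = 1.12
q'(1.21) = -0.61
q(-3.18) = 0.52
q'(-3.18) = -0.56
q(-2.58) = 0.40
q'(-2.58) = 0.11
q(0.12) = 0.57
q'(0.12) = 0.70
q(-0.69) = 0.43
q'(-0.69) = -0.24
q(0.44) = 0.89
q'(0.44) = 1.27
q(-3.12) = 0.49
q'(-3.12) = -0.47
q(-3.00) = 0.44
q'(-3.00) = -0.31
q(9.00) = 0.87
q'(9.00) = -1.25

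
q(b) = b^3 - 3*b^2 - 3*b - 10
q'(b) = 3*b^2 - 6*b - 3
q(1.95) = -19.84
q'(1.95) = -3.29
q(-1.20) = -12.45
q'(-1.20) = 8.52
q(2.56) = -20.56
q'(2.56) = 1.30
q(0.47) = -11.97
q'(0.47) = -5.16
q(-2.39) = -33.62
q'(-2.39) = 28.48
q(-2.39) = -33.62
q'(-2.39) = 28.48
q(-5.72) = -278.14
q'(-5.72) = 129.48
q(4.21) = -1.18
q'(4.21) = 24.91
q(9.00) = 449.00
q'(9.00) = 186.00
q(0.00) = -10.00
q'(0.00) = -3.00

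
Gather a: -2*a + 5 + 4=9 - 2*a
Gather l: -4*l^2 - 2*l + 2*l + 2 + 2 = 4 - 4*l^2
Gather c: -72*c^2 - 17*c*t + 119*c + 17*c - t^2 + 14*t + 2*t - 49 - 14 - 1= -72*c^2 + c*(136 - 17*t) - t^2 + 16*t - 64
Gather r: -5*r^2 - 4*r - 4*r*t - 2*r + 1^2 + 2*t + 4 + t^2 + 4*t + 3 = -5*r^2 + r*(-4*t - 6) + t^2 + 6*t + 8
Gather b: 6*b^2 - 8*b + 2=6*b^2 - 8*b + 2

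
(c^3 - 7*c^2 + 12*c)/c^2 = c - 7 + 12/c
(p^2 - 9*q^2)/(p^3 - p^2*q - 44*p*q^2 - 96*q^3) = (p - 3*q)/(p^2 - 4*p*q - 32*q^2)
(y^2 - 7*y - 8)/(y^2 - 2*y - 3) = (y - 8)/(y - 3)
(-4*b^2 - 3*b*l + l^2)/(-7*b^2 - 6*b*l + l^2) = (4*b - l)/(7*b - l)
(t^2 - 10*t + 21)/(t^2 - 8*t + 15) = (t - 7)/(t - 5)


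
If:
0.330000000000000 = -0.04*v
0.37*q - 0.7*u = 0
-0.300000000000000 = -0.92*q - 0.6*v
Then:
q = 5.71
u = 3.02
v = -8.25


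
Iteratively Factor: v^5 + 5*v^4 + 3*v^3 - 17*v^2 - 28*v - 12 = (v + 3)*(v^4 + 2*v^3 - 3*v^2 - 8*v - 4) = (v + 1)*(v + 3)*(v^3 + v^2 - 4*v - 4) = (v + 1)*(v + 2)*(v + 3)*(v^2 - v - 2) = (v + 1)^2*(v + 2)*(v + 3)*(v - 2)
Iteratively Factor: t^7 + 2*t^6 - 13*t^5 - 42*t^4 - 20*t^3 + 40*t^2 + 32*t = (t)*(t^6 + 2*t^5 - 13*t^4 - 42*t^3 - 20*t^2 + 40*t + 32) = t*(t - 4)*(t^5 + 6*t^4 + 11*t^3 + 2*t^2 - 12*t - 8) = t*(t - 4)*(t + 2)*(t^4 + 4*t^3 + 3*t^2 - 4*t - 4) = t*(t - 4)*(t + 2)^2*(t^3 + 2*t^2 - t - 2) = t*(t - 4)*(t + 2)^3*(t^2 - 1) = t*(t - 4)*(t + 1)*(t + 2)^3*(t - 1)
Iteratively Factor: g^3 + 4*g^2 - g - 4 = (g - 1)*(g^2 + 5*g + 4) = (g - 1)*(g + 1)*(g + 4)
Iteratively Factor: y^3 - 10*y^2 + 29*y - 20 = (y - 4)*(y^2 - 6*y + 5) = (y - 5)*(y - 4)*(y - 1)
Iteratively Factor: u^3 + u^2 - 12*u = (u - 3)*(u^2 + 4*u) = (u - 3)*(u + 4)*(u)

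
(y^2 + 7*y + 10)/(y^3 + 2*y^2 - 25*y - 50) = 1/(y - 5)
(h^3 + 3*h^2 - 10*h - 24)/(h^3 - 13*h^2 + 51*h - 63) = (h^2 + 6*h + 8)/(h^2 - 10*h + 21)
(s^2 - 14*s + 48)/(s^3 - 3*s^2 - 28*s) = (-s^2 + 14*s - 48)/(s*(-s^2 + 3*s + 28))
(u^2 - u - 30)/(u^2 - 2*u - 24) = (u + 5)/(u + 4)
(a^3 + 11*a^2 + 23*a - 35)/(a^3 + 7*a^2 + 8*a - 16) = (a^2 + 12*a + 35)/(a^2 + 8*a + 16)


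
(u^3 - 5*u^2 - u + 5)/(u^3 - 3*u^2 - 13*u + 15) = (u + 1)/(u + 3)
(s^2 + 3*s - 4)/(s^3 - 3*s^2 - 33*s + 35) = (s + 4)/(s^2 - 2*s - 35)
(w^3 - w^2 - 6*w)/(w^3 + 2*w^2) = (w - 3)/w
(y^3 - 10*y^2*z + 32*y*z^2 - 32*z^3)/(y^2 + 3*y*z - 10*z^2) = (y^2 - 8*y*z + 16*z^2)/(y + 5*z)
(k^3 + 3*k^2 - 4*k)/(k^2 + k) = (k^2 + 3*k - 4)/(k + 1)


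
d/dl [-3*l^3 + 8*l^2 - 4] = l*(16 - 9*l)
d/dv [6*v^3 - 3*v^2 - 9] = 6*v*(3*v - 1)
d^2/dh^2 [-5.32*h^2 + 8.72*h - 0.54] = -10.6400000000000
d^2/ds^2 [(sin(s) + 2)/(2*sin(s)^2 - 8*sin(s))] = (-sin(s)^2 - 12*sin(s) + 26 - 20/sin(s) - 48/sin(s)^2 + 64/sin(s)^3)/(2*(sin(s) - 4)^3)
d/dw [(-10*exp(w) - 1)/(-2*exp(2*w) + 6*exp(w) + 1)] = 4*(-5*exp(2*w) - exp(w) - 1)*exp(w)/(4*exp(4*w) - 24*exp(3*w) + 32*exp(2*w) + 12*exp(w) + 1)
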